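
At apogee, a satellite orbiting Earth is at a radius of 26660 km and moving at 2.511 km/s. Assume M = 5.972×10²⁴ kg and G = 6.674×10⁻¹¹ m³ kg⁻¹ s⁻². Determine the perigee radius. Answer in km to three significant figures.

perigee radius ≈ 7120 km

μ = GM = 6.674×10⁻¹¹ × 5.972×10²⁴ = 3.986×10¹⁴ m³/s².
r_a = 2.666×10⁷ m.
Specific energy ε = v²/2 − μ/r = -1.180×10⁷ J/kg, so a = −μ/(2ε) = 1.689×10⁷ m.
The apsides satisfy r_p + r_a = 2a, so the perigee radius is 2a − r_a = 7.124×10⁶ m = 7124.1 km.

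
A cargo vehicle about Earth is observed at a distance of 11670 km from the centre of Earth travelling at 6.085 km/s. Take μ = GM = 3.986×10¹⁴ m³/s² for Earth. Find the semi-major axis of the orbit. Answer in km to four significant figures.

a ≈ 12740 km

r = 1.167×10⁷ m.
Specific orbital energy ε = v²/2 − μ/r = (6085)²/2 − 3.986×10¹⁴/1.167×10⁷ = -1.564×10⁷ J/kg.
Since ε = −μ/(2a), a = −μ/(2ε) = 1.274×10⁷ m = 12741 km.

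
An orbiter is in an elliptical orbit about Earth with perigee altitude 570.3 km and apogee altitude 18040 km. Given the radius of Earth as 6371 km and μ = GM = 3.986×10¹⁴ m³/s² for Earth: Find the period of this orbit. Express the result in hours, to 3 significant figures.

r_p = 6371 + 570.3 = 6941.3 km = 6.9413×10⁶ m.
r_a = 6371 + 18040 = 24411 km = 2.4411×10⁷ m.
Semi-major axis a = (r_p + r_a)/2 = (6941.3 + 24411)/2 = 15676 km = 1.568×10⁷ m.
By Kepler's third law T = 2π√(a³/μ) = 2π × 3.109×10³ = 1.953×10⁴ s.
= 5.426 hours.

T ≈ 5.43 hours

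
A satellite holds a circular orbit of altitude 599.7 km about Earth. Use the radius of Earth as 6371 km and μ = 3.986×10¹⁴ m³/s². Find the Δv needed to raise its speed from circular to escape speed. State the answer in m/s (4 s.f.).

r = 6371 + 599.7 = 6970.7 km = 6.9707×10⁶ m.
Circular speed v_c = √(μ/r) = 7562 m/s.
Escape speed v_esc = √(2μ/r) = √2 × v_c = 10690 m/s.
Δv = v_esc − v_c = 3132 m/s.

Δv ≈ 3132 m/s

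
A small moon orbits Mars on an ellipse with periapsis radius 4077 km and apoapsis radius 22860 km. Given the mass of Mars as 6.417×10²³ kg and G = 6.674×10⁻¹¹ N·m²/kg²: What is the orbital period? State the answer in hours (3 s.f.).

T ≈ 13.2 hours

μ = GM = 6.674×10⁻¹¹ × 6.417×10²³ = 4.283×10¹³ m³/s².
Semi-major axis a = (r_p + r_a)/2 = (4077.0 + 22860)/2 = 13468 km = 1.347×10⁷ m.
By Kepler's third law T = 2π√(a³/μ) = 2π × 7.553×10³ = 4.746×10⁴ s.
= 13.18 hours.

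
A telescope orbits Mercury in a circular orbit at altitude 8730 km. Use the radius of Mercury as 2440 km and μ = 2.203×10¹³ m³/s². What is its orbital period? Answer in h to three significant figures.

T ≈ 13.9 h

r = 2440 + 8730 = 11170 km = 1.1170×10⁷ m.
Kepler's third law: T = 2π√(r³/μ) = 2π√((1.117×10⁷)³ / 2.203×10¹³).
r³/μ = 6.326×10⁷ s², so T = 2π × 7.954×10³ = 4.997×10⁴ s.
Converting: 4.997×10⁴ s ÷ 3600 = 13.88 h.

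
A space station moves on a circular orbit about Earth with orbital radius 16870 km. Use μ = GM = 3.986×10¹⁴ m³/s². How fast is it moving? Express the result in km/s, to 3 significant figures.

r = 16870 km = 1.687×10⁷ m.
For a circular orbit v = √(μ/r) = √(3.986×10¹⁴ / 1.687×10⁷) = √(2.363×10⁷) = 4861 m/s.
That is 4.861 km/s.

v ≈ 4.86 km/s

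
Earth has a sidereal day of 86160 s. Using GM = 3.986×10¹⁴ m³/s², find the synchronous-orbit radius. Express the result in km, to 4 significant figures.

A synchronous orbit has period T, so by Kepler's third law a = (μT²/4π²)^(1/3).
μT²/4π² = 3.986×10¹⁴ × (8.616×10⁴)² / 39.48 = 7.495×10²² m³.
a = 4.216×10⁷ m = 42163 km.

r_sync ≈ 42160 km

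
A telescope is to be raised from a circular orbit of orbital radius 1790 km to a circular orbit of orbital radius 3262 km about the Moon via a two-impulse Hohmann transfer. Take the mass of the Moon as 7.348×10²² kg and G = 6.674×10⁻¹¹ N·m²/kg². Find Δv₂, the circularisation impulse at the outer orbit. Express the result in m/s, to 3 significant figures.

Δv ≈ 194 m/s

μ = GM = 6.674×10⁻¹¹ × 7.348×10²² = 4.904×10¹² m³/s².
r₁ = 1790 km = 1.790×10⁶ m.
r₂ = 3262 km = 3.262×10⁶ m.
Transfer ellipse a_t = (r₁ + r₂)/2 = 2.526×10⁶ m.
At r₁: circular v_c1 = √(μ/r₁) = 1655 m/s; transfer-perilune v_p = √[μ(2/r₁ − 1/a_t)] = 1881 m/s.
At r₂: circular v_c2 = √(μ/r₂) = 1226 m/s; transfer-apolune v_a = √[μ(2/r₂ − 1/a_t)] = 1032 m/s.
Δv₂ = v_c2 − v_a = 194.0 m/s.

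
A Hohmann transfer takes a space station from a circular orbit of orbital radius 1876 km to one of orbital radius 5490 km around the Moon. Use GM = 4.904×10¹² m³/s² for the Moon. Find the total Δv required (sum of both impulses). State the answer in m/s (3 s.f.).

Δv_total ≈ 628 m/s

r₁ = 1876 km = 1.876×10⁶ m.
r₂ = 5490 km = 5.490×10⁶ m.
Transfer ellipse a_t = (r₁ + r₂)/2 = 3.683×10⁶ m.
At r₁: circular v_c1 = √(μ/r₁) = 1617 m/s; transfer-perilune v_p = √[μ(2/r₁ − 1/a_t)] = 1974 m/s.
Δv₁ = v_p − v_c1 = 357.2 m/s.
At r₂: circular v_c2 = √(μ/r₂) = 945.1 m/s; transfer-apolune v_a = √[μ(2/r₂ − 1/a_t)] = 674.5 m/s.
Δv₂ = v_c2 − v_a = 270.6 m/s.
Total Δv = Δv₁ + Δv₂ = 627.8 m/s.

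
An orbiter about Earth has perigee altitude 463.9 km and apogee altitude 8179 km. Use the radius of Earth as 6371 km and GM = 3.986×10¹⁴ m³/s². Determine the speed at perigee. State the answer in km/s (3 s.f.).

r_p = 6371 + 463.9 = 6834.9 km = 6.8349×10⁶ m.
r_a = 6371 + 8179 = 14550 km = 1.4550×10⁷ m.
Semi-major axis a = (r_p + r_a)/2 = 10692 km = 1.069×10⁷ m.
Vis-viva: v² = μ(2/r − 1/a) = 3.986×10¹⁴ × (2.926×10⁻⁷ − 9.352×10⁻⁸) = 7.936×10⁷ m²/s².
v = 8908 m/s = 8.908 km/s.

v ≈ 8.91 km/s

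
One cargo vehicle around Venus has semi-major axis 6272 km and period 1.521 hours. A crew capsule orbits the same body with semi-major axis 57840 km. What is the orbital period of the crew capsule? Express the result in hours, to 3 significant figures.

Kepler's third law: T² ∝ a³, so T₂ = T₁ (a₂/a₁)^(3/2).
a₂/a₁ = 9.222, (a₂/a₁)^(3/2) = 28.00.
T₂ = 1.521 × 28.00 = 42.60 hours.

T₂ ≈ 42.6 hours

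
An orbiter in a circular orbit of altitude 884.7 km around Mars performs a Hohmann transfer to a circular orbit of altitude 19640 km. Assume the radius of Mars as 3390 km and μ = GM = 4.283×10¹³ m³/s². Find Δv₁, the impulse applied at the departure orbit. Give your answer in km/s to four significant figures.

Δv ≈ 0.9458 km/s

r₁ = 3390 + 884.7 = 4274.7 km = 4.2747×10⁶ m.
r₂ = 3390 + 19640 = 23030 km = 2.3030×10⁷ m.
Transfer ellipse a_t = (r₁ + r₂)/2 = 1.365×10⁷ m.
At r₁: circular v_c1 = √(μ/r₁) = 3165 m/s; transfer-periapsis v_p = √[μ(2/r₁ − 1/a_t)] = 4111 m/s.
Δv₁ = v_p − v_c1 = 945.8 m/s.
= 0.9458 km/s.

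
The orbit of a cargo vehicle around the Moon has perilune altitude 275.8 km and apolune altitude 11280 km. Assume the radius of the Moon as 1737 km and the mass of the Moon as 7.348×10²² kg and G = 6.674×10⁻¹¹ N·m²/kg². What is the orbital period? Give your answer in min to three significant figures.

μ = GM = 6.674×10⁻¹¹ × 7.348×10²² = 4.904×10¹² m³/s².
r_p = 1737 + 275.8 = 2012.8 km = 2.0128×10⁶ m.
r_a = 1737 + 11280 = 13017 km = 1.3017×10⁷ m.
Semi-major axis a = (r_p + r_a)/2 = (2012.8 + 13017)/2 = 7514.9 km = 7.515×10⁶ m.
By Kepler's third law T = 2π√(a³/μ) = 2π × 9.303×10³ = 5.845×10⁴ s.
= 974.2 min.

T ≈ 974 min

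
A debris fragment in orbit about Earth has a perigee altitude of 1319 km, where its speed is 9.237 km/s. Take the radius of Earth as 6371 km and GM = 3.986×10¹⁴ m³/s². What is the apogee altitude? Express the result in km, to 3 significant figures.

apogee altitude ≈ 29400 km

r_p = 6371 + 1319 = 7690.0 km = 7.690×10⁶ m.
Specific energy ε = v²/2 − μ/r = -9.172×10⁶ J/kg, so a = −μ/(2ε) = 2.173×10⁷ m.
The apsides satisfy r_p + r_a = 2a, so the apogee radius is 2a − r_p = 3.577×10⁷ m = 35766 km.
Apogee altitude = 35766 − 6371 = 29395 km.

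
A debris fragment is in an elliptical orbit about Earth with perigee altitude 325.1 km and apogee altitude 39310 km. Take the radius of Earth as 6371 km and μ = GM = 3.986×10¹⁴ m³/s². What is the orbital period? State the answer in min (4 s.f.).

T ≈ 703.0 min

r_p = 6371 + 325.1 = 6696.1 km = 6.6961×10⁶ m.
r_a = 6371 + 39310 = 45681 km = 4.5681×10⁷ m.
Semi-major axis a = (r_p + r_a)/2 = (6696.1 + 45681)/2 = 26189 km = 2.619×10⁷ m.
By Kepler's third law T = 2π√(a³/μ) = 2π × 6.713×10³ = 4.218×10⁴ s.
= 703.0 min.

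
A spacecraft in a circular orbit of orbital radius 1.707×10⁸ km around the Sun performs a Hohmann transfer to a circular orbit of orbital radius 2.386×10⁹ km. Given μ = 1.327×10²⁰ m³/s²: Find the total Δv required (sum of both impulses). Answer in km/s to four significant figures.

Δv_total ≈ 14.94 km/s

r₁ = 1.707×10⁸ km = 1.707×10¹¹ m.
r₂ = 2.386×10⁹ km = 2.386×10¹² m.
Transfer ellipse a_t = (r₁ + r₂)/2 = 1.278×10¹² m.
At r₁: circular v_c1 = √(μ/r₁) = 27880 m/s; transfer-perihelion v_p = √[μ(2/r₁ − 1/a_t)] = 38090 m/s.
Δv₁ = v_p − v_c1 = 10210 m/s.
At r₂: circular v_c2 = √(μ/r₂) = 7458 m/s; transfer-aphelion v_a = √[μ(2/r₂ − 1/a_t)] = 2725 m/s.
Δv₂ = v_c2 − v_a = 4732 m/s.
Total Δv = Δv₁ + Δv₂ = 14940 m/s = 14.94 km/s.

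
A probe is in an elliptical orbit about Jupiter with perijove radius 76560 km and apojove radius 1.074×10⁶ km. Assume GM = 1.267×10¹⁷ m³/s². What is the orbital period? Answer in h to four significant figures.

T ≈ 67.66 h

Semi-major axis a = (r_p + r_a)/2 = (76560 + 1.0740×10⁶)/2 = 5.7528×10⁵ km = 5.753×10⁸ m.
By Kepler's third law T = 2π√(a³/μ) = 2π × 3.876×10⁴ = 2.436×10⁵ s.
= 67.66 h.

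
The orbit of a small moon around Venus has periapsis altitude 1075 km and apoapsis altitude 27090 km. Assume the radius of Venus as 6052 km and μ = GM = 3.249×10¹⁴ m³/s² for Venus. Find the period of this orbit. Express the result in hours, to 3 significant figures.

r_p = 6052 + 1075 = 7127.0 km = 7.1270×10⁶ m.
r_a = 6052 + 27090 = 33142 km = 3.3142×10⁷ m.
Semi-major axis a = (r_p + r_a)/2 = (7127.0 + 33142)/2 = 20134 km = 2.013×10⁷ m.
By Kepler's third law T = 2π√(a³/μ) = 2π × 5.012×10³ = 3.149×10⁴ s.
= 8.748 hours.

T ≈ 8.75 hours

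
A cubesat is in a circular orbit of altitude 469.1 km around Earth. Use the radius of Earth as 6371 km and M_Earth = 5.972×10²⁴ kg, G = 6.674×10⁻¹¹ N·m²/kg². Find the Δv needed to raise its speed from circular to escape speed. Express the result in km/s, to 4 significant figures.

Δv ≈ 3.162 km/s

μ = GM = 6.674×10⁻¹¹ × 5.972×10²⁴ = 3.986×10¹⁴ m³/s².
r = 6371 + 469.1 = 6840.1 km = 6.8401×10⁶ m.
Circular speed v_c = √(μ/r) = 7633 m/s.
Escape speed v_esc = √(2μ/r) = √2 × v_c = 10800 m/s.
Δv = v_esc − v_c = 3162 m/s = 3.162 km/s.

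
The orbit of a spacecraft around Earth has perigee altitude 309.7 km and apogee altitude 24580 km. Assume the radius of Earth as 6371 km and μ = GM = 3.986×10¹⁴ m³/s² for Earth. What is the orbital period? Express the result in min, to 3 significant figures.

r_p = 6371 + 309.7 = 6680.7 km = 6.6807×10⁶ m.
r_a = 6371 + 24580 = 30951 km = 3.0951×10⁷ m.
Semi-major axis a = (r_p + r_a)/2 = (6680.7 + 30951)/2 = 18816 km = 1.882×10⁷ m.
By Kepler's third law T = 2π√(a³/μ) = 2π × 4.088×10³ = 2.569×10⁴ s.
= 428.1 min.

T ≈ 428 min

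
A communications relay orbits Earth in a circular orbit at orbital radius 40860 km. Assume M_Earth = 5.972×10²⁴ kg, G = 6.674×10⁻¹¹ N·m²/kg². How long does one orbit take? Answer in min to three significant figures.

μ = GM = 6.674×10⁻¹¹ × 5.972×10²⁴ = 3.986×10¹⁴ m³/s².
r = 40860 km = 4.086×10⁷ m.
Kepler's third law: T = 2π√(r³/μ) = 2π√((4.086×10⁷)³ / 3.986×10¹⁴).
r³/μ = 1.712×10⁸ s², so T = 2π × 1.308×10⁴ = 8.220×10⁴ s.
Converting: 8.220×10⁴ s ÷ 60.00 = 1370 min.

T ≈ 1370 min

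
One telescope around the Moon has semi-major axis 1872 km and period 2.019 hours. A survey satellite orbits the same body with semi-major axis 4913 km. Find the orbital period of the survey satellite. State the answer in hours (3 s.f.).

T₂ ≈ 8.58 hours

Kepler's third law: T² ∝ a³, so T₂ = T₁ (a₂/a₁)^(3/2).
a₂/a₁ = 2.624, (a₂/a₁)^(3/2) = 4.252.
T₂ = 2.019 × 4.252 = 8.584 hours.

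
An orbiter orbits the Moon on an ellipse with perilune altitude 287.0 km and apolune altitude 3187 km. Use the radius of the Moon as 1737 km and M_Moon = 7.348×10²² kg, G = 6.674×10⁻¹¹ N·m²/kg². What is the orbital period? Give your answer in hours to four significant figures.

T ≈ 5.103 hours

μ = GM = 6.674×10⁻¹¹ × 7.348×10²² = 4.904×10¹² m³/s².
r_p = 1737 + 287.0 = 2024.0 km = 2.0240×10⁶ m.
r_a = 1737 + 3187 = 4924.0 km = 4.9240×10⁶ m.
Semi-major axis a = (r_p + r_a)/2 = (2024.0 + 4924.0)/2 = 3474.0 km = 3.474×10⁶ m.
By Kepler's third law T = 2π√(a³/μ) = 2π × 2.924×10³ = 1.837×10⁴ s.
= 5.103 hours.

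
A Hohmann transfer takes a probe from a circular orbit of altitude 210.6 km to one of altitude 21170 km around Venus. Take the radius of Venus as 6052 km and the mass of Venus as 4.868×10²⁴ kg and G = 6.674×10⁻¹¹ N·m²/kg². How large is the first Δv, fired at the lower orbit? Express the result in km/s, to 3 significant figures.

μ = GM = 6.674×10⁻¹¹ × 4.868×10²⁴ = 3.249×10¹⁴ m³/s².
r₁ = 6052 + 210.6 = 6262.6 km = 6.2626×10⁶ m.
r₂ = 6052 + 21170 = 27222 km = 2.7222×10⁷ m.
Transfer ellipse a_t = (r₁ + r₂)/2 = 1.674×10⁷ m.
At r₁: circular v_c1 = √(μ/r₁) = 7203 m/s; transfer-periapsis v_p = √[μ(2/r₁ − 1/a_t)] = 9184 m/s.
Δv₁ = v_p − v_c1 = 1982 m/s.
= 1.982 km/s.

Δv ≈ 1.98 km/s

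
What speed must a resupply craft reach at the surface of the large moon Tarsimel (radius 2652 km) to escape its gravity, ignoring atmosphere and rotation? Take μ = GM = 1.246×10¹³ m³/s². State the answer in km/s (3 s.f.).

v_esc ≈ 3.07 km/s

r = R = 2.652×10⁶ m.
Escape speed v_esc = √(2μ/r) = √(2 × 1.246×10¹³ / 2.652×10⁶) = √(9.397×10⁶) = 3065 m/s.
= 3.065 km/s.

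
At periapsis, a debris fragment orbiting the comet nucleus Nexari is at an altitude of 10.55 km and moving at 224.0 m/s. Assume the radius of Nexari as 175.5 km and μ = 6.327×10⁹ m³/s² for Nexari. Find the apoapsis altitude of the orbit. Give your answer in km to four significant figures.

r_p = 175.5 + 10.55 = 186.05 km = 1.860×10⁵ m.
Specific energy ε = v²/2 − μ/r = -8.919×10³ J/kg, so a = −μ/(2ε) = 3.547×10⁵ m.
The apsides satisfy r_p + r_a = 2a, so the apoapsis radius is 2a − r_p = 5.233×10⁵ m = 523.34 km.
Apoapsis altitude = 523.34 − 175.5 = 347.84 km.

apoapsis altitude ≈ 347.8 km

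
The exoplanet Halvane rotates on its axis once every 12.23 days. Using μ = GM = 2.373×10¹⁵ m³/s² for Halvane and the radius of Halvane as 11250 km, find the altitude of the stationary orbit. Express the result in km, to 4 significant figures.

h_sync ≈ 3.951×10⁵ km

T = 12.23 days = 1.057×10⁶ s.
A synchronous orbit has period T, so by Kepler's third law a = (μT²/4π²)^(1/3).
μT²/4π² = 2.373×10¹⁵ × (1.057×10⁶)² / 39.48 = 6.711×10²⁵ m³.
a = 4.064×10⁸ m = 4.0639×10⁵ km.
Altitude h = a − R = 4.0639×10⁵ − 11250 = 3.9514×10⁵ km.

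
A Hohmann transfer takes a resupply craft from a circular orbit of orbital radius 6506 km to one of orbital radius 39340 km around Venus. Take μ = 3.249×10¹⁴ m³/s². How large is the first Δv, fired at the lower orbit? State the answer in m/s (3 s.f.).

Δv ≈ 2190 m/s

r₁ = 6506 km = 6.506×10⁶ m.
r₂ = 39340 km = 3.934×10⁷ m.
Transfer ellipse a_t = (r₁ + r₂)/2 = 2.292×10⁷ m.
At r₁: circular v_c1 = √(μ/r₁) = 7067 m/s; transfer-periapsis v_p = √[μ(2/r₁ − 1/a_t)] = 9258 m/s.
Δv₁ = v_p − v_c1 = 2191 m/s.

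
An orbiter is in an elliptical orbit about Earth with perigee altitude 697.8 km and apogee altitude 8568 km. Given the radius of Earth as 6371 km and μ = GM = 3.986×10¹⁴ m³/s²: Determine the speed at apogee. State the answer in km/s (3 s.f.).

r_p = 6371 + 697.8 = 7068.8 km = 7.0688×10⁶ m.
r_a = 6371 + 8568 = 14939 km = 1.4939×10⁷ m.
Semi-major axis a = (r_p + r_a)/2 = 11004 km = 1.100×10⁷ m.
Vis-viva: v² = μ(2/r − 1/a) = 3.986×10¹⁴ × (1.339×10⁻⁷ − 9.088×10⁻⁸) = 1.714×10⁷ m²/s².
v = 4140 m/s = 4.140 km/s.

v ≈ 4.14 km/s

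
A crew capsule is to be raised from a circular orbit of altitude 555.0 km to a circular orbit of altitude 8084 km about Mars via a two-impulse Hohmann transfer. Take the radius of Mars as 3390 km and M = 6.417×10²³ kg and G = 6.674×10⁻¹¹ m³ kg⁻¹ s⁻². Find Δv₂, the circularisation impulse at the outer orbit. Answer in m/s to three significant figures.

μ = GM = 6.674×10⁻¹¹ × 6.417×10²³ = 4.283×10¹³ m³/s².
r₁ = 3390 + 555.0 = 3945.0 km = 3.9450×10⁶ m.
r₂ = 3390 + 8084 = 11474 km = 1.1474×10⁷ m.
Transfer ellipse a_t = (r₁ + r₂)/2 = 7.710×10⁶ m.
At r₁: circular v_c1 = √(μ/r₁) = 3295 m/s; transfer-periapsis v_p = √[μ(2/r₁ − 1/a_t)] = 4020 m/s.
At r₂: circular v_c2 = √(μ/r₂) = 1932 m/s; transfer-apoapsis v_a = √[μ(2/r₂ − 1/a_t)] = 1382 m/s.
Δv₂ = v_c2 − v_a = 550.0 m/s.

Δv ≈ 550 m/s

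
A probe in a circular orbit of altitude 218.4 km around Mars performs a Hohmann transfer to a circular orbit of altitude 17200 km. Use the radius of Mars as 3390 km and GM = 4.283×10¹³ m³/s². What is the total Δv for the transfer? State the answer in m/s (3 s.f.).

Δv_total ≈ 1700 m/s

r₁ = 3390 + 218.4 = 3608.4 km = 3.6084×10⁶ m.
r₂ = 3390 + 17200 = 20590 km = 2.0590×10⁷ m.
Transfer ellipse a_t = (r₁ + r₂)/2 = 1.210×10⁷ m.
At r₁: circular v_c1 = √(μ/r₁) = 3445 m/s; transfer-periapsis v_p = √[μ(2/r₁ − 1/a_t)] = 4494 m/s.
Δv₁ = v_p − v_c1 = 1049 m/s.
At r₂: circular v_c2 = √(μ/r₂) = 1442 m/s; transfer-apoapsis v_a = √[μ(2/r₂ − 1/a_t)] = 787.6 m/s.
Δv₂ = v_c2 − v_a = 654.6 m/s.
Total Δv = Δv₁ + Δv₂ = 1704 m/s.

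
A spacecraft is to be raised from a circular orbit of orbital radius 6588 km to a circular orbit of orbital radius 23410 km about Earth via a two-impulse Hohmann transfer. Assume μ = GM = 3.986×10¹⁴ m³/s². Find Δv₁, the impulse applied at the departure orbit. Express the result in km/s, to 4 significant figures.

r₁ = 6588 km = 6.588×10⁶ m.
r₂ = 23410 km = 2.341×10⁷ m.
Transfer ellipse a_t = (r₁ + r₂)/2 = 1.500×10⁷ m.
At r₁: circular v_c1 = √(μ/r₁) = 7778 m/s; transfer-perigee v_p = √[μ(2/r₁ − 1/a_t)] = 9718 m/s.
Δv₁ = v_p − v_c1 = 1939 m/s.
= 1.939 km/s.

Δv ≈ 1.939 km/s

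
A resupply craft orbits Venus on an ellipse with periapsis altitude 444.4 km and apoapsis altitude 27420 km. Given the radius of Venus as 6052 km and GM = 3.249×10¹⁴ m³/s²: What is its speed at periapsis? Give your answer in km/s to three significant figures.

r_p = 6052 + 444.4 = 6496.4 km = 6.4964×10⁶ m.
r_a = 6052 + 27420 = 33472 km = 3.3472×10⁷ m.
Semi-major axis a = (r_p + r_a)/2 = 19984 km = 1.998×10⁷ m.
Vis-viva: v² = μ(2/r − 1/a) = 3.249×10¹⁴ × (3.079×10⁻⁷ − 5.004×10⁻⁸) = 8.377×10⁷ m²/s².
v = 9152 m/s = 9.152 km/s.

v ≈ 9.15 km/s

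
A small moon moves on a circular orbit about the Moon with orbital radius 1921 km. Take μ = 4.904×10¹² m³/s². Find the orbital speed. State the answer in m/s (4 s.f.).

r = 1921 km = 1.921×10⁶ m.
For a circular orbit v = √(μ/r) = √(4.904×10¹² / 1.921×10⁶) = √(2.553×10⁶) = 1598 m/s.

v ≈ 1598 m/s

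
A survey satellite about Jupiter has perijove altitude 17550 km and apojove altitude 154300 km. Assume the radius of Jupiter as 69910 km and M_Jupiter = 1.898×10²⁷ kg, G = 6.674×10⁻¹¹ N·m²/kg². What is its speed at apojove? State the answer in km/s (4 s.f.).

μ = GM = 6.674×10⁻¹¹ × 1.898×10²⁷ = 1.267×10¹⁷ m³/s².
r_p = 69910 + 17550 = 87460 km = 8.7460×10⁷ m.
r_a = 69910 + 154300 = 224210 km = 2.2421×10⁸ m.
Semi-major axis a = (r_p + r_a)/2 = 1.5584×10⁵ km = 1.558×10⁸ m.
Vis-viva: v² = μ(2/r − 1/a) = 1.267×10¹⁷ × (8.920×10⁻⁹ − 6.417×10⁻⁹) = 3.171×10⁸ m²/s².
v = 17810 m/s = 17.81 km/s.

v ≈ 17.81 km/s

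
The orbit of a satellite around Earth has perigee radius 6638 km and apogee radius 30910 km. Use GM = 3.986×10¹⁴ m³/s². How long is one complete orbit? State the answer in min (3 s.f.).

Semi-major axis a = (r_p + r_a)/2 = (6638.0 + 30910)/2 = 18774 km = 1.877×10⁷ m.
By Kepler's third law T = 2π√(a³/μ) = 2π × 4.074×10³ = 2.560×10⁴ s.
= 426.7 min.

T ≈ 427 min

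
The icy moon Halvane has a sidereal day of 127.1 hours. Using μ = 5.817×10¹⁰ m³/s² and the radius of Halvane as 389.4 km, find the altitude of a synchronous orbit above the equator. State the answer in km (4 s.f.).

h_sync ≈ 6367 km

T = 127.1 hours = 4.576×10⁵ s.
A synchronous orbit has period T, so by Kepler's third law a = (μT²/4π²)^(1/3).
μT²/4π² = 5.817×10¹⁰ × (4.576×10⁵)² / 39.48 = 3.085×10²⁰ m³.
a = 6.757×10⁶ m = 6756.9 km.
Altitude h = a − R = 6756.9 − 389.4 = 6367.5 km.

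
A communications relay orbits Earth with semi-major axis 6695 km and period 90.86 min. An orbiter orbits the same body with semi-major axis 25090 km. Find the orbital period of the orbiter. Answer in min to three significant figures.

Kepler's third law: T² ∝ a³, so T₂ = T₁ (a₂/a₁)^(3/2).
a₂/a₁ = 3.748, (a₂/a₁)^(3/2) = 7.255.
T₂ = 90.86 × 7.255 = 659.2 min.

T₂ ≈ 659 min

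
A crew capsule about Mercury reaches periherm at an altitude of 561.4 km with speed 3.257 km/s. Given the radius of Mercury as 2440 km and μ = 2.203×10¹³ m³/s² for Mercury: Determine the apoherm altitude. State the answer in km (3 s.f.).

apoherm altitude ≈ 5380 km

r_p = 2440 + 561.4 = 3001.4 km = 3.001×10⁶ m.
Specific energy ε = v²/2 − μ/r = -2.036×10⁶ J/kg, so a = −μ/(2ε) = 5.410×10⁶ m.
The apsides satisfy r_p + r_a = 2a, so the apoherm radius is 2a − r_p = 7.819×10⁶ m = 7819.5 km.
Apoherm altitude = 7819.5 − 2440 = 5379.5 km.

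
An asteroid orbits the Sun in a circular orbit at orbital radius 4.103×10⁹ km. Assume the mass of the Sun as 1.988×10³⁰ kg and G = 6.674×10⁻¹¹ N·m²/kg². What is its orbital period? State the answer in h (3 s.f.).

μ = GM = 6.674×10⁻¹¹ × 1.988×10³⁰ = 1.327×10²⁰ m³/s².
r = 4.103×10⁹ km = 4.103×10¹² m.
Kepler's third law: T = 2π√(r³/μ) = 2π√((4.103×10¹²)³ / 1.327×10²⁰).
r³/μ = 5.206×10¹⁷ s², so T = 2π × 7.215×10⁸ = 4.533×10⁹ s.
Converting: 4.533×10⁹ s ÷ 3600 = 1.259×10⁶ h.

T ≈ 1260000 h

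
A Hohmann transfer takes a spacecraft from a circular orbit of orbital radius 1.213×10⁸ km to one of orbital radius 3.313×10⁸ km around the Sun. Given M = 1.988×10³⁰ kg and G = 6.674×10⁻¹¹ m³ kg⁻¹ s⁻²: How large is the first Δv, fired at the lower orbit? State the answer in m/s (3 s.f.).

μ = GM = 6.674×10⁻¹¹ × 1.988×10³⁰ = 1.327×10²⁰ m³/s².
r₁ = 1.213×10⁸ km = 1.213×10¹¹ m.
r₂ = 3.313×10⁸ km = 3.313×10¹¹ m.
Transfer ellipse a_t = (r₁ + r₂)/2 = 2.263×10¹¹ m.
At r₁: circular v_c1 = √(μ/r₁) = 33070 m/s; transfer-perihelion v_p = √[μ(2/r₁ − 1/a_t)] = 40020 m/s.
Δv₁ = v_p − v_c1 = 6944 m/s.

Δv ≈ 6940 m/s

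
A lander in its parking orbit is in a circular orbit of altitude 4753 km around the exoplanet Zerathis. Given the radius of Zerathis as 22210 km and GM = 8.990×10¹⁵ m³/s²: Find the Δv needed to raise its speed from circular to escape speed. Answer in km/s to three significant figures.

r = 22210 + 4753 = 26963 km = 2.6963×10⁷ m.
Circular speed v_c = √(μ/r) = 18260 m/s.
Escape speed v_esc = √(2μ/r) = √2 × v_c = 25820 m/s.
Δv = v_esc − v_c = 7563 m/s = 7.563 km/s.

Δv ≈ 7.56 km/s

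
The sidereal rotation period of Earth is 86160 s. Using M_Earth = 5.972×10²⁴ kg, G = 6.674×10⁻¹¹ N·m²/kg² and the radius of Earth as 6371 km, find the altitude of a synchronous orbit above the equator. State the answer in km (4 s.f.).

μ = GM = 6.674×10⁻¹¹ × 5.972×10²⁴ = 3.986×10¹⁴ m³/s².
A synchronous orbit has period T, so by Kepler's third law a = (μT²/4π²)^(1/3).
μT²/4π² = 3.986×10¹⁴ × (8.616×10⁴)² / 39.48 = 7.495×10²² m³.
a = 4.216×10⁷ m = 42162 km.
Altitude h = a − R = 42162 − 6371 = 35791 km.

h_sync ≈ 35790 km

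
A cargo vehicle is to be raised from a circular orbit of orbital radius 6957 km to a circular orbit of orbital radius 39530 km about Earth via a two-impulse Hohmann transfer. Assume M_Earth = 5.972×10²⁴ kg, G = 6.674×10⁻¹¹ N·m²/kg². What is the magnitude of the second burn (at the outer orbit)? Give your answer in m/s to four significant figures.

μ = GM = 6.674×10⁻¹¹ × 5.972×10²⁴ = 3.986×10¹⁴ m³/s².
r₁ = 6957 km = 6.957×10⁶ m.
r₂ = 39530 km = 3.953×10⁷ m.
Transfer ellipse a_t = (r₁ + r₂)/2 = 2.324×10⁷ m.
At r₁: circular v_c1 = √(μ/r₁) = 7569 m/s; transfer-perigee v_p = √[μ(2/r₁ − 1/a_t)] = 9871 m/s.
At r₂: circular v_c2 = √(μ/r₂) = 3175 m/s; transfer-apogee v_a = √[μ(2/r₂ − 1/a_t)] = 1737 m/s.
Δv₂ = v_c2 − v_a = 1438 m/s.

Δv ≈ 1438 m/s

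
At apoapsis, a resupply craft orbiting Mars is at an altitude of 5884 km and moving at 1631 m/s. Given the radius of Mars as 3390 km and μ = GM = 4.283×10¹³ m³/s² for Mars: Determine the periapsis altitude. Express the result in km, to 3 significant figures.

periapsis altitude ≈ 361 km

r_a = 3390 + 5884 = 9274.0 km = 9.274×10⁶ m.
Specific energy ε = v²/2 − μ/r = -3.288×10⁶ J/kg, so a = −μ/(2ε) = 6.513×10⁶ m.
The apsides satisfy r_p + r_a = 2a, so the periapsis radius is 2a − r_a = 3.751×10⁶ m = 3751.3 km.
Periapsis altitude = 3751.3 − 3390 = 361.33 km.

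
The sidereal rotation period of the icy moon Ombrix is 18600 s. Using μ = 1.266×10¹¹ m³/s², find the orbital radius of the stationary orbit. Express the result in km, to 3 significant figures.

A synchronous orbit has period T, so by Kepler's third law a = (μT²/4π²)^(1/3).
μT²/4π² = 1.266×10¹¹ × (1.860×10⁴)² / 39.48 = 1.109×10¹⁸ m³.
a = 1.035×10⁶ m = 1035.2 km.

r_sync ≈ 1040 km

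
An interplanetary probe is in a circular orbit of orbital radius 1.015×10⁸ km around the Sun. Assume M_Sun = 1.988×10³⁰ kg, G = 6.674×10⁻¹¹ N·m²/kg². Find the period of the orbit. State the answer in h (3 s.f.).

T ≈ 4900 h

μ = GM = 6.674×10⁻¹¹ × 1.988×10³⁰ = 1.327×10²⁰ m³/s².
r = 1.015×10⁸ km = 1.015×10¹¹ m.
Kepler's third law: T = 2π√(r³/μ) = 2π√((1.015×10¹¹)³ / 1.327×10²⁰).
r³/μ = 7.881×10¹² s², so T = 2π × 2.807×10⁶ = 1.764×10⁷ s.
Converting: 1.764×10⁷ s ÷ 3600 = 4900 h.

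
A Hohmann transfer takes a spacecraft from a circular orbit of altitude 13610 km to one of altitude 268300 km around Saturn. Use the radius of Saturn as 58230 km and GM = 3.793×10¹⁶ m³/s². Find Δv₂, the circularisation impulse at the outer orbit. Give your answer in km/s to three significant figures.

Δv ≈ 4.31 km/s

r₁ = 58230 + 13610 = 71840 km = 7.1840×10⁷ m.
r₂ = 58230 + 268300 = 326530 km = 3.2653×10⁸ m.
Transfer ellipse a_t = (r₁ + r₂)/2 = 1.992×10⁸ m.
At r₁: circular v_c1 = √(μ/r₁) = 22980 m/s; transfer-perikrone v_p = √[μ(2/r₁ − 1/a_t)] = 29420 m/s.
At r₂: circular v_c2 = √(μ/r₂) = 10780 m/s; transfer-apokrone v_a = √[μ(2/r₂ − 1/a_t)] = 6473 m/s.
Δv₂ = v_c2 − v_a = 4305 m/s.
= 4.305 km/s.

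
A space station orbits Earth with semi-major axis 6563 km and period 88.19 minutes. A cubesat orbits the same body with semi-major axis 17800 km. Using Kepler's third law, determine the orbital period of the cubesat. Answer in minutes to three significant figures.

Kepler's third law: T² ∝ a³, so T₂ = T₁ (a₂/a₁)^(3/2).
a₂/a₁ = 2.712, (a₂/a₁)^(3/2) = 4.467.
T₂ = 88.19 × 4.467 = 393.9 minutes.

T₂ ≈ 394 minutes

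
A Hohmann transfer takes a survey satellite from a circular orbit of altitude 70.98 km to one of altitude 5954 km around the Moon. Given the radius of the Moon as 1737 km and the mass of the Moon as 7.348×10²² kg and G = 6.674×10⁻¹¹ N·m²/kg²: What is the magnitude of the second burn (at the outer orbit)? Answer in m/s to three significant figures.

μ = GM = 6.674×10⁻¹¹ × 7.348×10²² = 4.904×10¹² m³/s².
r₁ = 1737 + 70.98 = 1808.0 km = 1.8080×10⁶ m.
r₂ = 1737 + 5954 = 7691.0 km = 7.6910×10⁶ m.
Transfer ellipse a_t = (r₁ + r₂)/2 = 4.749×10⁶ m.
At r₁: circular v_c1 = √(μ/r₁) = 1647 m/s; transfer-perilune v_p = √[μ(2/r₁ − 1/a_t)] = 2096 m/s.
At r₂: circular v_c2 = √(μ/r₂) = 798.5 m/s; transfer-apolune v_a = √[μ(2/r₂ − 1/a_t)] = 492.7 m/s.
Δv₂ = v_c2 − v_a = 305.8 m/s.

Δv ≈ 306 m/s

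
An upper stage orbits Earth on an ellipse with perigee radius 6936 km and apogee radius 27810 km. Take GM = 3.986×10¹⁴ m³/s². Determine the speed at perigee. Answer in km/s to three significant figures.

v ≈ 9.59 km/s

Semi-major axis a = (r_p + r_a)/2 = 17373 km = 1.737×10⁷ m.
Vis-viva: v² = μ(2/r − 1/a) = 3.986×10¹⁴ × (2.884×10⁻⁷ − 5.756×10⁻⁸) = 9.199×10⁷ m²/s².
v = 9591 m/s = 9.591 km/s.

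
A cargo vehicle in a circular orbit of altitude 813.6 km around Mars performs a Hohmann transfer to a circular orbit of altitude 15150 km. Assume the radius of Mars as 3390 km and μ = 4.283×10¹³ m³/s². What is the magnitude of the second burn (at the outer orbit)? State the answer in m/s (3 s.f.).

Δv ≈ 596 m/s

r₁ = 3390 + 813.6 = 4203.6 km = 4.2036×10⁶ m.
r₂ = 3390 + 15150 = 18540 km = 1.8540×10⁷ m.
Transfer ellipse a_t = (r₁ + r₂)/2 = 1.137×10⁷ m.
At r₁: circular v_c1 = √(μ/r₁) = 3192 m/s; transfer-periapsis v_p = √[μ(2/r₁ − 1/a_t)] = 4076 m/s.
At r₂: circular v_c2 = √(μ/r₂) = 1520 m/s; transfer-apoapsis v_a = √[μ(2/r₂ − 1/a_t)] = 924.1 m/s.
Δv₂ = v_c2 − v_a = 595.8 m/s.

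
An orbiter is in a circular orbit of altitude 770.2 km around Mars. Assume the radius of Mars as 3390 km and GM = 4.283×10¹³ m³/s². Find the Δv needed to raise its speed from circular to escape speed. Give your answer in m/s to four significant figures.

r = 3390 + 770.2 = 4160.2 km = 4.1602×10⁶ m.
Circular speed v_c = √(μ/r) = 3209 m/s.
Escape speed v_esc = √(2μ/r) = √2 × v_c = 4538 m/s.
Δv = v_esc − v_c = 1329 m/s.

Δv ≈ 1329 m/s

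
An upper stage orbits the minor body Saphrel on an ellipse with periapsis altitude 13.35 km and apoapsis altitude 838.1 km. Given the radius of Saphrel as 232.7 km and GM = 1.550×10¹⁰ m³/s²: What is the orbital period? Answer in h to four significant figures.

r_p = 232.7 + 13.35 = 246.05 km = 2.4605×10⁵ m.
r_a = 232.7 + 838.1 = 1070.8 km = 1.0708×10⁶ m.
Semi-major axis a = (r_p + r_a)/2 = (246.05 + 1070.8)/2 = 658.42 km = 6.584×10⁵ m.
By Kepler's third law T = 2π√(a³/μ) = 2π × 4.291×10³ = 2.696×10⁴ s.
= 7.490 h.

T ≈ 7.490 h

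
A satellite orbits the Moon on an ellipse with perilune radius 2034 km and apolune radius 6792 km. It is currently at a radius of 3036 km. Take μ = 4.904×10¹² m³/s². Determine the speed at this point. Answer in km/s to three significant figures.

Semi-major axis a = (r_p + r_a)/2 = 4413.0 km = 4.413×10⁶ m.
Vis-viva: v² = μ(2/r − 1/a) = 4.904×10¹² × (6.588×10⁻⁷ − 2.266×10⁻⁷) = 2.119×10⁶ m²/s².
v = 1456 m/s = 1.456 km/s.

v ≈ 1.46 km/s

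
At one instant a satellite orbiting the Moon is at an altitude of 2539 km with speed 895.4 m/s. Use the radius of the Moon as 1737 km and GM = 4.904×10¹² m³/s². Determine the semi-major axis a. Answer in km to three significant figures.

a ≈ 3290 km

r = 1737 + 2539 = 4276.0 km = 4.276×10⁶ m.
Specific orbital energy ε = v²/2 − μ/r = (895.4)²/2 − 4.904×10¹²/4.276×10⁶ = -7.460×10⁵ J/kg.
Since ε = −μ/(2a), a = −μ/(2ε) = 3.287×10⁶ m = 3286.9 km.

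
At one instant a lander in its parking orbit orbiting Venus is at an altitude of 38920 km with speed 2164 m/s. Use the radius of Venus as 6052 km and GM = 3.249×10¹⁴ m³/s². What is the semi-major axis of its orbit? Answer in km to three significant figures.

r = 6052 + 38920 = 44972 km = 4.497×10⁷ m.
Vis-viva rearranged: 1/a = 2/r − v²/μ = 4.447×10⁻⁸ − 1.441×10⁻⁸ = 3.006×10⁻⁸ m⁻¹.
a = 3.327×10⁷ m = 33268 km.

a ≈ 33300 km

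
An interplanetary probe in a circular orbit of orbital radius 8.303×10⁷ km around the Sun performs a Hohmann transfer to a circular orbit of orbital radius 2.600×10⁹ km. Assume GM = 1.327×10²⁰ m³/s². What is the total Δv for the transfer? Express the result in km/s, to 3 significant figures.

r₁ = 8.303×10⁷ km = 8.303×10¹⁰ m.
r₂ = 2.600×10⁹ km = 2.600×10¹² m.
Transfer ellipse a_t = (r₁ + r₂)/2 = 1.342×10¹² m.
At r₁: circular v_c1 = √(μ/r₁) = 39980 m/s; transfer-perihelion v_p = √[μ(2/r₁ − 1/a_t)] = 55660 m/s.
Δv₁ = v_p − v_c1 = 15680 m/s.
At r₂: circular v_c2 = √(μ/r₂) = 7144 m/s; transfer-aphelion v_a = √[μ(2/r₂ − 1/a_t)] = 1777 m/s.
Δv₂ = v_c2 − v_a = 5367 m/s.
Total Δv = Δv₁ + Δv₂ = 21040 m/s = 21.04 km/s.

Δv_total ≈ 21.0 km/s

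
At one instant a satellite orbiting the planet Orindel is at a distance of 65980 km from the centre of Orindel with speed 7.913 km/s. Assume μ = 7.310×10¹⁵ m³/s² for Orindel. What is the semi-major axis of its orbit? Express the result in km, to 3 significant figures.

a ≈ 46000 km

r = 6.598×10⁷ m.
Specific orbital energy ε = v²/2 − μ/r = (7913)²/2 − 7.310×10¹⁵/6.598×10⁷ = -7.948×10⁷ J/kg.
Since ε = −μ/(2a), a = −μ/(2ε) = 4.598×10⁷ m = 45984 km.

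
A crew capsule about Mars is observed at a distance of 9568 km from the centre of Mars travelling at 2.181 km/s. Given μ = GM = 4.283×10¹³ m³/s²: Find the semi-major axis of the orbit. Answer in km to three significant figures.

a ≈ 10200 km

r = 9.568×10⁶ m.
Specific orbital energy ε = v²/2 − μ/r = (2181)²/2 − 4.283×10¹³/9.568×10⁶ = -2.098×10⁶ J/kg.
Since ε = −μ/(2a), a = −μ/(2ε) = 1.021×10⁷ m = 10207 km.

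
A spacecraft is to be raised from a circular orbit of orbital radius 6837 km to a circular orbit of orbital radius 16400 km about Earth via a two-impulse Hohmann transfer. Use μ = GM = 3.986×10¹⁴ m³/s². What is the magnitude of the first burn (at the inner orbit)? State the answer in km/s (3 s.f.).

r₁ = 6837 km = 6.837×10⁶ m.
r₂ = 16400 km = 1.640×10⁷ m.
Transfer ellipse a_t = (r₁ + r₂)/2 = 1.162×10⁷ m.
At r₁: circular v_c1 = √(μ/r₁) = 7635 m/s; transfer-perigee v_p = √[μ(2/r₁ − 1/a_t)] = 9072 m/s.
Δv₁ = v_p − v_c1 = 1436 m/s.
= 1.436 km/s.

Δv ≈ 1.44 km/s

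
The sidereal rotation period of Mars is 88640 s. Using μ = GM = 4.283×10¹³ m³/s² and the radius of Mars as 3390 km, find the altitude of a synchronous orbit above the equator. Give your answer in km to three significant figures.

h_sync ≈ 17000 km

A synchronous orbit has period T, so by Kepler's third law a = (μT²/4π²)^(1/3).
μT²/4π² = 4.283×10¹³ × (8.864×10⁴)² / 39.48 = 8.524×10²¹ m³.
a = 2.043×10⁷ m = 20428 km.
Altitude h = a − R = 20428 − 3390 = 17038 km.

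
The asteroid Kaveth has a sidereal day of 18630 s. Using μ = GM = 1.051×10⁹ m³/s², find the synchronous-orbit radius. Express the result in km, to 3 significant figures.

r_sync ≈ 210 km

A synchronous orbit has period T, so by Kepler's third law a = (μT²/4π²)^(1/3).
μT²/4π² = 1.051×10⁹ × (1.863×10⁴)² / 39.48 = 9.240×10¹⁵ m³.
a = 2.098×10⁵ m = 209.84 km.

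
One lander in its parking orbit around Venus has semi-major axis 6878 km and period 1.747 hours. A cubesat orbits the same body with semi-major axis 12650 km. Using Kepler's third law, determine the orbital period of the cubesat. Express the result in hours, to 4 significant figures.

T₂ ≈ 4.357 hours

Kepler's third law: T² ∝ a³, so T₂ = T₁ (a₂/a₁)^(3/2).
a₂/a₁ = 1.839, (a₂/a₁)^(3/2) = 2.494.
T₂ = 1.747 × 2.494 = 4.357 hours.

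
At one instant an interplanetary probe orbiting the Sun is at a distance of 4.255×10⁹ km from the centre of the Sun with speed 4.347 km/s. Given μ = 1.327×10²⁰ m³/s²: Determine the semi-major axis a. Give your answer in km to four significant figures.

r = 4.255×10¹² m.
Specific orbital energy ε = v²/2 − μ/r = (4347)²/2 − 1.327×10²⁰/4.255×10¹² = -2.174×10⁷ J/kg.
Since ε = −μ/(2a), a = −μ/(2ε) = 3.052×10¹² m = 3.0522×10⁹ km.

a ≈ 3.052×10⁹ km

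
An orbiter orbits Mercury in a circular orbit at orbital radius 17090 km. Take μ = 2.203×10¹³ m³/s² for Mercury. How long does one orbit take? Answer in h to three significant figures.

r = 17090 km = 1.709×10⁷ m.
Kepler's third law: T = 2π√(r³/μ) = 2π√((1.709×10⁷)³ / 2.203×10¹³).
r³/μ = 2.266×10⁸ s², so T = 2π × 1.505×10⁴ = 9.458×10⁴ s.
Converting: 9.458×10⁴ s ÷ 3600 = 26.27 h.

T ≈ 26.3 h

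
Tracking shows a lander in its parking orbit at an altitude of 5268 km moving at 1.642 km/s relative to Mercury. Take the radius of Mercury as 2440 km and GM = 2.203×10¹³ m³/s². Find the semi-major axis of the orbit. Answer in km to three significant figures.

r = 2440 + 5268 = 7708.0 km = 7.708×10⁶ m.
Specific orbital energy ε = v²/2 − μ/r = (1642)²/2 − 2.203×10¹³/7.708×10⁶ = -1.510×10⁶ J/kg.
Since ε = −μ/(2a), a = −μ/(2ε) = 7.295×10⁶ m = 7294.8 km.

a ≈ 7290 km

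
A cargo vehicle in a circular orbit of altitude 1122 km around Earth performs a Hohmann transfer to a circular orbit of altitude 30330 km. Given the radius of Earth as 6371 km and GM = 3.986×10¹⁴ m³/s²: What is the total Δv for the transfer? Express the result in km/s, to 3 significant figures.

Δv_total ≈ 3.48 km/s

r₁ = 6371 + 1122 = 7493.0 km = 7.4930×10⁶ m.
r₂ = 6371 + 30330 = 36701 km = 3.6701×10⁷ m.
Transfer ellipse a_t = (r₁ + r₂)/2 = 2.210×10⁷ m.
At r₁: circular v_c1 = √(μ/r₁) = 7294 m/s; transfer-perigee v_p = √[μ(2/r₁ − 1/a_t)] = 9400 m/s.
Δv₁ = v_p − v_c1 = 2106 m/s.
At r₂: circular v_c2 = √(μ/r₂) = 3296 m/s; transfer-apogee v_a = √[μ(2/r₂ − 1/a_t)] = 1919 m/s.
Δv₂ = v_c2 − v_a = 1376 m/s.
Total Δv = Δv₁ + Δv₂ = 3483 m/s = 3.483 km/s.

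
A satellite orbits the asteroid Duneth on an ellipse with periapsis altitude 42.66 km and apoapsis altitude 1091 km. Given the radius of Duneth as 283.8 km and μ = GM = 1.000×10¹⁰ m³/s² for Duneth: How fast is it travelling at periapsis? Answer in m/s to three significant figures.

v ≈ 223 m/s

r_p = 283.8 + 42.66 = 326.46 km = 3.2646×10⁵ m.
r_a = 283.8 + 1091 = 1374.8 km = 1.3748×10⁶ m.
Semi-major axis a = (r_p + r_a)/2 = 850.63 km = 8.506×10⁵ m.
Vis-viva: v² = μ(2/r − 1/a) = 1.000×10¹⁰ × (6.126×10⁻⁶ − 1.176×10⁻⁶) = 4.951×10⁴ m²/s².
v = 222.5 m/s.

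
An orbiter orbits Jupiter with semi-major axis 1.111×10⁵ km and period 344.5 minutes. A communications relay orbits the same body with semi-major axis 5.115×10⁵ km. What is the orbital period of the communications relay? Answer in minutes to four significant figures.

T₂ ≈ 3403 minutes

Kepler's third law: T² ∝ a³, so T₂ = T₁ (a₂/a₁)^(3/2).
a₂/a₁ = 4.604, (a₂/a₁)^(3/2) = 9.879.
T₂ = 344.5 × 9.879 = 3403 minutes.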